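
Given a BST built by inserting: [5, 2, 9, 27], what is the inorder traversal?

Tree insertion order: [5, 2, 9, 27]
Tree (level-order array): [5, 2, 9, None, None, None, 27]
Inorder traversal: [2, 5, 9, 27]


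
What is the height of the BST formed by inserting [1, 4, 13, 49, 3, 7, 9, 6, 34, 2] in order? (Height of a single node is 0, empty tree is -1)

Insertion order: [1, 4, 13, 49, 3, 7, 9, 6, 34, 2]
Tree (level-order array): [1, None, 4, 3, 13, 2, None, 7, 49, None, None, 6, 9, 34]
Compute height bottom-up (empty subtree = -1):
  height(2) = 1 + max(-1, -1) = 0
  height(3) = 1 + max(0, -1) = 1
  height(6) = 1 + max(-1, -1) = 0
  height(9) = 1 + max(-1, -1) = 0
  height(7) = 1 + max(0, 0) = 1
  height(34) = 1 + max(-1, -1) = 0
  height(49) = 1 + max(0, -1) = 1
  height(13) = 1 + max(1, 1) = 2
  height(4) = 1 + max(1, 2) = 3
  height(1) = 1 + max(-1, 3) = 4
Height = 4


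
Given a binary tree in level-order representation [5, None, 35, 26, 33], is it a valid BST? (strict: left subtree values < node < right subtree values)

Level-order array: [5, None, 35, 26, 33]
Validate using subtree bounds (lo, hi): at each node, require lo < value < hi,
then recurse left with hi=value and right with lo=value.
Preorder trace (stopping at first violation):
  at node 5 with bounds (-inf, +inf): OK
  at node 35 with bounds (5, +inf): OK
  at node 26 with bounds (5, 35): OK
  at node 33 with bounds (35, +inf): VIOLATION
Node 33 violates its bound: not (35 < 33 < +inf).
Result: Not a valid BST


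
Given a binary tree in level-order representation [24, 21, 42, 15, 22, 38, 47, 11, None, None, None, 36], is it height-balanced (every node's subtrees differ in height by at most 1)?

Tree (level-order array): [24, 21, 42, 15, 22, 38, 47, 11, None, None, None, 36]
Definition: a tree is height-balanced if, at every node, |h(left) - h(right)| <= 1 (empty subtree has height -1).
Bottom-up per-node check:
  node 11: h_left=-1, h_right=-1, diff=0 [OK], height=0
  node 15: h_left=0, h_right=-1, diff=1 [OK], height=1
  node 22: h_left=-1, h_right=-1, diff=0 [OK], height=0
  node 21: h_left=1, h_right=0, diff=1 [OK], height=2
  node 36: h_left=-1, h_right=-1, diff=0 [OK], height=0
  node 38: h_left=0, h_right=-1, diff=1 [OK], height=1
  node 47: h_left=-1, h_right=-1, diff=0 [OK], height=0
  node 42: h_left=1, h_right=0, diff=1 [OK], height=2
  node 24: h_left=2, h_right=2, diff=0 [OK], height=3
All nodes satisfy the balance condition.
Result: Balanced


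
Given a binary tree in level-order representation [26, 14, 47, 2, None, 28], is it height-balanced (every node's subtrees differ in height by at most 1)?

Tree (level-order array): [26, 14, 47, 2, None, 28]
Definition: a tree is height-balanced if, at every node, |h(left) - h(right)| <= 1 (empty subtree has height -1).
Bottom-up per-node check:
  node 2: h_left=-1, h_right=-1, diff=0 [OK], height=0
  node 14: h_left=0, h_right=-1, diff=1 [OK], height=1
  node 28: h_left=-1, h_right=-1, diff=0 [OK], height=0
  node 47: h_left=0, h_right=-1, diff=1 [OK], height=1
  node 26: h_left=1, h_right=1, diff=0 [OK], height=2
All nodes satisfy the balance condition.
Result: Balanced


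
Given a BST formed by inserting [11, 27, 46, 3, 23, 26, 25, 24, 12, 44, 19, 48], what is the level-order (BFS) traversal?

Tree insertion order: [11, 27, 46, 3, 23, 26, 25, 24, 12, 44, 19, 48]
Tree (level-order array): [11, 3, 27, None, None, 23, 46, 12, 26, 44, 48, None, 19, 25, None, None, None, None, None, None, None, 24]
BFS from the root, enqueuing left then right child of each popped node:
  queue [11] -> pop 11, enqueue [3, 27], visited so far: [11]
  queue [3, 27] -> pop 3, enqueue [none], visited so far: [11, 3]
  queue [27] -> pop 27, enqueue [23, 46], visited so far: [11, 3, 27]
  queue [23, 46] -> pop 23, enqueue [12, 26], visited so far: [11, 3, 27, 23]
  queue [46, 12, 26] -> pop 46, enqueue [44, 48], visited so far: [11, 3, 27, 23, 46]
  queue [12, 26, 44, 48] -> pop 12, enqueue [19], visited so far: [11, 3, 27, 23, 46, 12]
  queue [26, 44, 48, 19] -> pop 26, enqueue [25], visited so far: [11, 3, 27, 23, 46, 12, 26]
  queue [44, 48, 19, 25] -> pop 44, enqueue [none], visited so far: [11, 3, 27, 23, 46, 12, 26, 44]
  queue [48, 19, 25] -> pop 48, enqueue [none], visited so far: [11, 3, 27, 23, 46, 12, 26, 44, 48]
  queue [19, 25] -> pop 19, enqueue [none], visited so far: [11, 3, 27, 23, 46, 12, 26, 44, 48, 19]
  queue [25] -> pop 25, enqueue [24], visited so far: [11, 3, 27, 23, 46, 12, 26, 44, 48, 19, 25]
  queue [24] -> pop 24, enqueue [none], visited so far: [11, 3, 27, 23, 46, 12, 26, 44, 48, 19, 25, 24]
Result: [11, 3, 27, 23, 46, 12, 26, 44, 48, 19, 25, 24]


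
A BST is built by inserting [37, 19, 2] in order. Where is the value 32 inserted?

Starting tree (level order): [37, 19, None, 2]
Insertion path: 37 -> 19
Result: insert 32 as right child of 19
Final tree (level order): [37, 19, None, 2, 32]


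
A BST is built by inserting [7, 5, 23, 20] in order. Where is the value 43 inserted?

Starting tree (level order): [7, 5, 23, None, None, 20]
Insertion path: 7 -> 23
Result: insert 43 as right child of 23
Final tree (level order): [7, 5, 23, None, None, 20, 43]


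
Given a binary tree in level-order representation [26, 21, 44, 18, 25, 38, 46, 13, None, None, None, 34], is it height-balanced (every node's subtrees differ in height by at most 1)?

Tree (level-order array): [26, 21, 44, 18, 25, 38, 46, 13, None, None, None, 34]
Definition: a tree is height-balanced if, at every node, |h(left) - h(right)| <= 1 (empty subtree has height -1).
Bottom-up per-node check:
  node 13: h_left=-1, h_right=-1, diff=0 [OK], height=0
  node 18: h_left=0, h_right=-1, diff=1 [OK], height=1
  node 25: h_left=-1, h_right=-1, diff=0 [OK], height=0
  node 21: h_left=1, h_right=0, diff=1 [OK], height=2
  node 34: h_left=-1, h_right=-1, diff=0 [OK], height=0
  node 38: h_left=0, h_right=-1, diff=1 [OK], height=1
  node 46: h_left=-1, h_right=-1, diff=0 [OK], height=0
  node 44: h_left=1, h_right=0, diff=1 [OK], height=2
  node 26: h_left=2, h_right=2, diff=0 [OK], height=3
All nodes satisfy the balance condition.
Result: Balanced


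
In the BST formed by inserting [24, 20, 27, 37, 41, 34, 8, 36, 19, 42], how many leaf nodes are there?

Tree built from: [24, 20, 27, 37, 41, 34, 8, 36, 19, 42]
Tree (level-order array): [24, 20, 27, 8, None, None, 37, None, 19, 34, 41, None, None, None, 36, None, 42]
Rule: A leaf has 0 children.
Per-node child counts:
  node 24: 2 child(ren)
  node 20: 1 child(ren)
  node 8: 1 child(ren)
  node 19: 0 child(ren)
  node 27: 1 child(ren)
  node 37: 2 child(ren)
  node 34: 1 child(ren)
  node 36: 0 child(ren)
  node 41: 1 child(ren)
  node 42: 0 child(ren)
Matching nodes: [19, 36, 42]
Count of leaf nodes: 3


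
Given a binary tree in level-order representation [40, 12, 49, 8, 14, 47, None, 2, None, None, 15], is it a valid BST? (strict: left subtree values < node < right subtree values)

Level-order array: [40, 12, 49, 8, 14, 47, None, 2, None, None, 15]
Validate using subtree bounds (lo, hi): at each node, require lo < value < hi,
then recurse left with hi=value and right with lo=value.
Preorder trace (stopping at first violation):
  at node 40 with bounds (-inf, +inf): OK
  at node 12 with bounds (-inf, 40): OK
  at node 8 with bounds (-inf, 12): OK
  at node 2 with bounds (-inf, 8): OK
  at node 14 with bounds (12, 40): OK
  at node 15 with bounds (14, 40): OK
  at node 49 with bounds (40, +inf): OK
  at node 47 with bounds (40, 49): OK
No violation found at any node.
Result: Valid BST


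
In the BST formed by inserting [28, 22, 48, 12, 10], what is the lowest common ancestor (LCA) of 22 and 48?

Tree insertion order: [28, 22, 48, 12, 10]
Tree (level-order array): [28, 22, 48, 12, None, None, None, 10]
In a BST, the LCA of p=22, q=48 is the first node v on the
root-to-leaf path with p <= v <= q (go left if both < v, right if both > v).
Walk from root:
  at 28: 22 <= 28 <= 48, this is the LCA
LCA = 28


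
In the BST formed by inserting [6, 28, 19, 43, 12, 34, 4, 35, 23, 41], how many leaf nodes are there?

Tree built from: [6, 28, 19, 43, 12, 34, 4, 35, 23, 41]
Tree (level-order array): [6, 4, 28, None, None, 19, 43, 12, 23, 34, None, None, None, None, None, None, 35, None, 41]
Rule: A leaf has 0 children.
Per-node child counts:
  node 6: 2 child(ren)
  node 4: 0 child(ren)
  node 28: 2 child(ren)
  node 19: 2 child(ren)
  node 12: 0 child(ren)
  node 23: 0 child(ren)
  node 43: 1 child(ren)
  node 34: 1 child(ren)
  node 35: 1 child(ren)
  node 41: 0 child(ren)
Matching nodes: [4, 12, 23, 41]
Count of leaf nodes: 4


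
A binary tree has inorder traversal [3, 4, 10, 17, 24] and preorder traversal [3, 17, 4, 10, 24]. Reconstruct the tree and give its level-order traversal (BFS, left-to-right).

Inorder:  [3, 4, 10, 17, 24]
Preorder: [3, 17, 4, 10, 24]
Algorithm: preorder visits root first, so consume preorder in order;
for each root, split the current inorder slice at that value into
left-subtree inorder and right-subtree inorder, then recurse.
Recursive splits:
  root=3; inorder splits into left=[], right=[4, 10, 17, 24]
  root=17; inorder splits into left=[4, 10], right=[24]
  root=4; inorder splits into left=[], right=[10]
  root=10; inorder splits into left=[], right=[]
  root=24; inorder splits into left=[], right=[]
Reconstructed level-order: [3, 17, 4, 24, 10]


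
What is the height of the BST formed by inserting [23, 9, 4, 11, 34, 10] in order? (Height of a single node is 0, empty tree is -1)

Insertion order: [23, 9, 4, 11, 34, 10]
Tree (level-order array): [23, 9, 34, 4, 11, None, None, None, None, 10]
Compute height bottom-up (empty subtree = -1):
  height(4) = 1 + max(-1, -1) = 0
  height(10) = 1 + max(-1, -1) = 0
  height(11) = 1 + max(0, -1) = 1
  height(9) = 1 + max(0, 1) = 2
  height(34) = 1 + max(-1, -1) = 0
  height(23) = 1 + max(2, 0) = 3
Height = 3


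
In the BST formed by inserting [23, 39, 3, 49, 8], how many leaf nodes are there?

Tree built from: [23, 39, 3, 49, 8]
Tree (level-order array): [23, 3, 39, None, 8, None, 49]
Rule: A leaf has 0 children.
Per-node child counts:
  node 23: 2 child(ren)
  node 3: 1 child(ren)
  node 8: 0 child(ren)
  node 39: 1 child(ren)
  node 49: 0 child(ren)
Matching nodes: [8, 49]
Count of leaf nodes: 2


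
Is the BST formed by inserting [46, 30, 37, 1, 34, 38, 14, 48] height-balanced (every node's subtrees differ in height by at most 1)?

Tree (level-order array): [46, 30, 48, 1, 37, None, None, None, 14, 34, 38]
Definition: a tree is height-balanced if, at every node, |h(left) - h(right)| <= 1 (empty subtree has height -1).
Bottom-up per-node check:
  node 14: h_left=-1, h_right=-1, diff=0 [OK], height=0
  node 1: h_left=-1, h_right=0, diff=1 [OK], height=1
  node 34: h_left=-1, h_right=-1, diff=0 [OK], height=0
  node 38: h_left=-1, h_right=-1, diff=0 [OK], height=0
  node 37: h_left=0, h_right=0, diff=0 [OK], height=1
  node 30: h_left=1, h_right=1, diff=0 [OK], height=2
  node 48: h_left=-1, h_right=-1, diff=0 [OK], height=0
  node 46: h_left=2, h_right=0, diff=2 [FAIL (|2-0|=2 > 1)], height=3
Node 46 violates the condition: |2 - 0| = 2 > 1.
Result: Not balanced


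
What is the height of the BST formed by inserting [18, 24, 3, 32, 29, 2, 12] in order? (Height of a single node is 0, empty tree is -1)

Insertion order: [18, 24, 3, 32, 29, 2, 12]
Tree (level-order array): [18, 3, 24, 2, 12, None, 32, None, None, None, None, 29]
Compute height bottom-up (empty subtree = -1):
  height(2) = 1 + max(-1, -1) = 0
  height(12) = 1 + max(-1, -1) = 0
  height(3) = 1 + max(0, 0) = 1
  height(29) = 1 + max(-1, -1) = 0
  height(32) = 1 + max(0, -1) = 1
  height(24) = 1 + max(-1, 1) = 2
  height(18) = 1 + max(1, 2) = 3
Height = 3


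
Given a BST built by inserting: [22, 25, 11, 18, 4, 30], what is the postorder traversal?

Tree insertion order: [22, 25, 11, 18, 4, 30]
Tree (level-order array): [22, 11, 25, 4, 18, None, 30]
Postorder traversal: [4, 18, 11, 30, 25, 22]


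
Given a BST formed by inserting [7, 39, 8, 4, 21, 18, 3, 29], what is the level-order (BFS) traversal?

Tree insertion order: [7, 39, 8, 4, 21, 18, 3, 29]
Tree (level-order array): [7, 4, 39, 3, None, 8, None, None, None, None, 21, 18, 29]
BFS from the root, enqueuing left then right child of each popped node:
  queue [7] -> pop 7, enqueue [4, 39], visited so far: [7]
  queue [4, 39] -> pop 4, enqueue [3], visited so far: [7, 4]
  queue [39, 3] -> pop 39, enqueue [8], visited so far: [7, 4, 39]
  queue [3, 8] -> pop 3, enqueue [none], visited so far: [7, 4, 39, 3]
  queue [8] -> pop 8, enqueue [21], visited so far: [7, 4, 39, 3, 8]
  queue [21] -> pop 21, enqueue [18, 29], visited so far: [7, 4, 39, 3, 8, 21]
  queue [18, 29] -> pop 18, enqueue [none], visited so far: [7, 4, 39, 3, 8, 21, 18]
  queue [29] -> pop 29, enqueue [none], visited so far: [7, 4, 39, 3, 8, 21, 18, 29]
Result: [7, 4, 39, 3, 8, 21, 18, 29]


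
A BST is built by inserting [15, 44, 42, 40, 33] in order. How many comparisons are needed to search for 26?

Search path for 26: 15 -> 44 -> 42 -> 40 -> 33
Found: False
Comparisons: 5


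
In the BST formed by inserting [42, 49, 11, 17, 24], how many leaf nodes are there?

Tree built from: [42, 49, 11, 17, 24]
Tree (level-order array): [42, 11, 49, None, 17, None, None, None, 24]
Rule: A leaf has 0 children.
Per-node child counts:
  node 42: 2 child(ren)
  node 11: 1 child(ren)
  node 17: 1 child(ren)
  node 24: 0 child(ren)
  node 49: 0 child(ren)
Matching nodes: [24, 49]
Count of leaf nodes: 2


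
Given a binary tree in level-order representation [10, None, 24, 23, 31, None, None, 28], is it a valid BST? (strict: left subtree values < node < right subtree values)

Level-order array: [10, None, 24, 23, 31, None, None, 28]
Validate using subtree bounds (lo, hi): at each node, require lo < value < hi,
then recurse left with hi=value and right with lo=value.
Preorder trace (stopping at first violation):
  at node 10 with bounds (-inf, +inf): OK
  at node 24 with bounds (10, +inf): OK
  at node 23 with bounds (10, 24): OK
  at node 31 with bounds (24, +inf): OK
  at node 28 with bounds (24, 31): OK
No violation found at any node.
Result: Valid BST


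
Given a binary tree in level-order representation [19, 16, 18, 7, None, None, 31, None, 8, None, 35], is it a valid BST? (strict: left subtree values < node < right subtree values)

Level-order array: [19, 16, 18, 7, None, None, 31, None, 8, None, 35]
Validate using subtree bounds (lo, hi): at each node, require lo < value < hi,
then recurse left with hi=value and right with lo=value.
Preorder trace (stopping at first violation):
  at node 19 with bounds (-inf, +inf): OK
  at node 16 with bounds (-inf, 19): OK
  at node 7 with bounds (-inf, 16): OK
  at node 8 with bounds (7, 16): OK
  at node 18 with bounds (19, +inf): VIOLATION
Node 18 violates its bound: not (19 < 18 < +inf).
Result: Not a valid BST


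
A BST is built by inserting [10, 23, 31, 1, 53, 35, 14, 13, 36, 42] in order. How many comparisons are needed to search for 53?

Search path for 53: 10 -> 23 -> 31 -> 53
Found: True
Comparisons: 4


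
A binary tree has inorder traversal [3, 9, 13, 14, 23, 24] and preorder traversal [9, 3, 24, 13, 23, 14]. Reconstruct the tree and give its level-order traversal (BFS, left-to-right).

Inorder:  [3, 9, 13, 14, 23, 24]
Preorder: [9, 3, 24, 13, 23, 14]
Algorithm: preorder visits root first, so consume preorder in order;
for each root, split the current inorder slice at that value into
left-subtree inorder and right-subtree inorder, then recurse.
Recursive splits:
  root=9; inorder splits into left=[3], right=[13, 14, 23, 24]
  root=3; inorder splits into left=[], right=[]
  root=24; inorder splits into left=[13, 14, 23], right=[]
  root=13; inorder splits into left=[], right=[14, 23]
  root=23; inorder splits into left=[14], right=[]
  root=14; inorder splits into left=[], right=[]
Reconstructed level-order: [9, 3, 24, 13, 23, 14]


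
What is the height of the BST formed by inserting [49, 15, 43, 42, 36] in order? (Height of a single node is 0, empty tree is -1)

Insertion order: [49, 15, 43, 42, 36]
Tree (level-order array): [49, 15, None, None, 43, 42, None, 36]
Compute height bottom-up (empty subtree = -1):
  height(36) = 1 + max(-1, -1) = 0
  height(42) = 1 + max(0, -1) = 1
  height(43) = 1 + max(1, -1) = 2
  height(15) = 1 + max(-1, 2) = 3
  height(49) = 1 + max(3, -1) = 4
Height = 4


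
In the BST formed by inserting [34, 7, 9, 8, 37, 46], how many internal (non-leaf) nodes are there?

Tree built from: [34, 7, 9, 8, 37, 46]
Tree (level-order array): [34, 7, 37, None, 9, None, 46, 8]
Rule: An internal node has at least one child.
Per-node child counts:
  node 34: 2 child(ren)
  node 7: 1 child(ren)
  node 9: 1 child(ren)
  node 8: 0 child(ren)
  node 37: 1 child(ren)
  node 46: 0 child(ren)
Matching nodes: [34, 7, 9, 37]
Count of internal (non-leaf) nodes: 4


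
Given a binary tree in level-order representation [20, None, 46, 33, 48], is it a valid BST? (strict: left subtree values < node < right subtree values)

Level-order array: [20, None, 46, 33, 48]
Validate using subtree bounds (lo, hi): at each node, require lo < value < hi,
then recurse left with hi=value and right with lo=value.
Preorder trace (stopping at first violation):
  at node 20 with bounds (-inf, +inf): OK
  at node 46 with bounds (20, +inf): OK
  at node 33 with bounds (20, 46): OK
  at node 48 with bounds (46, +inf): OK
No violation found at any node.
Result: Valid BST


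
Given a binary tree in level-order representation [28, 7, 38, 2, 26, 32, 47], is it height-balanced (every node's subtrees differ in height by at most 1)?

Tree (level-order array): [28, 7, 38, 2, 26, 32, 47]
Definition: a tree is height-balanced if, at every node, |h(left) - h(right)| <= 1 (empty subtree has height -1).
Bottom-up per-node check:
  node 2: h_left=-1, h_right=-1, diff=0 [OK], height=0
  node 26: h_left=-1, h_right=-1, diff=0 [OK], height=0
  node 7: h_left=0, h_right=0, diff=0 [OK], height=1
  node 32: h_left=-1, h_right=-1, diff=0 [OK], height=0
  node 47: h_left=-1, h_right=-1, diff=0 [OK], height=0
  node 38: h_left=0, h_right=0, diff=0 [OK], height=1
  node 28: h_left=1, h_right=1, diff=0 [OK], height=2
All nodes satisfy the balance condition.
Result: Balanced


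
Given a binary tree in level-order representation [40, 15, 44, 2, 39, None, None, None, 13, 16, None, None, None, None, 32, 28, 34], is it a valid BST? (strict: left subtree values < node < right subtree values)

Level-order array: [40, 15, 44, 2, 39, None, None, None, 13, 16, None, None, None, None, 32, 28, 34]
Validate using subtree bounds (lo, hi): at each node, require lo < value < hi,
then recurse left with hi=value and right with lo=value.
Preorder trace (stopping at first violation):
  at node 40 with bounds (-inf, +inf): OK
  at node 15 with bounds (-inf, 40): OK
  at node 2 with bounds (-inf, 15): OK
  at node 13 with bounds (2, 15): OK
  at node 39 with bounds (15, 40): OK
  at node 16 with bounds (15, 39): OK
  at node 32 with bounds (16, 39): OK
  at node 28 with bounds (16, 32): OK
  at node 34 with bounds (32, 39): OK
  at node 44 with bounds (40, +inf): OK
No violation found at any node.
Result: Valid BST


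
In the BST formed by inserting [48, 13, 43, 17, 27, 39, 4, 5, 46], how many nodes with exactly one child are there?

Tree built from: [48, 13, 43, 17, 27, 39, 4, 5, 46]
Tree (level-order array): [48, 13, None, 4, 43, None, 5, 17, 46, None, None, None, 27, None, None, None, 39]
Rule: These are nodes with exactly 1 non-null child.
Per-node child counts:
  node 48: 1 child(ren)
  node 13: 2 child(ren)
  node 4: 1 child(ren)
  node 5: 0 child(ren)
  node 43: 2 child(ren)
  node 17: 1 child(ren)
  node 27: 1 child(ren)
  node 39: 0 child(ren)
  node 46: 0 child(ren)
Matching nodes: [48, 4, 17, 27]
Count of nodes with exactly one child: 4


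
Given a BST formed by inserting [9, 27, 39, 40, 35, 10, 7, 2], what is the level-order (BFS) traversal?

Tree insertion order: [9, 27, 39, 40, 35, 10, 7, 2]
Tree (level-order array): [9, 7, 27, 2, None, 10, 39, None, None, None, None, 35, 40]
BFS from the root, enqueuing left then right child of each popped node:
  queue [9] -> pop 9, enqueue [7, 27], visited so far: [9]
  queue [7, 27] -> pop 7, enqueue [2], visited so far: [9, 7]
  queue [27, 2] -> pop 27, enqueue [10, 39], visited so far: [9, 7, 27]
  queue [2, 10, 39] -> pop 2, enqueue [none], visited so far: [9, 7, 27, 2]
  queue [10, 39] -> pop 10, enqueue [none], visited so far: [9, 7, 27, 2, 10]
  queue [39] -> pop 39, enqueue [35, 40], visited so far: [9, 7, 27, 2, 10, 39]
  queue [35, 40] -> pop 35, enqueue [none], visited so far: [9, 7, 27, 2, 10, 39, 35]
  queue [40] -> pop 40, enqueue [none], visited so far: [9, 7, 27, 2, 10, 39, 35, 40]
Result: [9, 7, 27, 2, 10, 39, 35, 40]


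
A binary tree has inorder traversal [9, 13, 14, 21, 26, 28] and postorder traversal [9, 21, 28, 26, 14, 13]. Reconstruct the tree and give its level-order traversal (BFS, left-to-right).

Inorder:   [9, 13, 14, 21, 26, 28]
Postorder: [9, 21, 28, 26, 14, 13]
Algorithm: postorder visits root last, so walk postorder right-to-left;
each value is the root of the current inorder slice — split it at that
value, recurse on the right subtree first, then the left.
Recursive splits:
  root=13; inorder splits into left=[9], right=[14, 21, 26, 28]
  root=14; inorder splits into left=[], right=[21, 26, 28]
  root=26; inorder splits into left=[21], right=[28]
  root=28; inorder splits into left=[], right=[]
  root=21; inorder splits into left=[], right=[]
  root=9; inorder splits into left=[], right=[]
Reconstructed level-order: [13, 9, 14, 26, 21, 28]


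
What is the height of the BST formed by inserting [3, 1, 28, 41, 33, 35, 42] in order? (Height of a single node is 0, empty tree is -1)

Insertion order: [3, 1, 28, 41, 33, 35, 42]
Tree (level-order array): [3, 1, 28, None, None, None, 41, 33, 42, None, 35]
Compute height bottom-up (empty subtree = -1):
  height(1) = 1 + max(-1, -1) = 0
  height(35) = 1 + max(-1, -1) = 0
  height(33) = 1 + max(-1, 0) = 1
  height(42) = 1 + max(-1, -1) = 0
  height(41) = 1 + max(1, 0) = 2
  height(28) = 1 + max(-1, 2) = 3
  height(3) = 1 + max(0, 3) = 4
Height = 4


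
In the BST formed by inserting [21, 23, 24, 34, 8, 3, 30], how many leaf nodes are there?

Tree built from: [21, 23, 24, 34, 8, 3, 30]
Tree (level-order array): [21, 8, 23, 3, None, None, 24, None, None, None, 34, 30]
Rule: A leaf has 0 children.
Per-node child counts:
  node 21: 2 child(ren)
  node 8: 1 child(ren)
  node 3: 0 child(ren)
  node 23: 1 child(ren)
  node 24: 1 child(ren)
  node 34: 1 child(ren)
  node 30: 0 child(ren)
Matching nodes: [3, 30]
Count of leaf nodes: 2


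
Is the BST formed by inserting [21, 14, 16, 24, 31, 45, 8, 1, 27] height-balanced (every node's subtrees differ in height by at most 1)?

Tree (level-order array): [21, 14, 24, 8, 16, None, 31, 1, None, None, None, 27, 45]
Definition: a tree is height-balanced if, at every node, |h(left) - h(right)| <= 1 (empty subtree has height -1).
Bottom-up per-node check:
  node 1: h_left=-1, h_right=-1, diff=0 [OK], height=0
  node 8: h_left=0, h_right=-1, diff=1 [OK], height=1
  node 16: h_left=-1, h_right=-1, diff=0 [OK], height=0
  node 14: h_left=1, h_right=0, diff=1 [OK], height=2
  node 27: h_left=-1, h_right=-1, diff=0 [OK], height=0
  node 45: h_left=-1, h_right=-1, diff=0 [OK], height=0
  node 31: h_left=0, h_right=0, diff=0 [OK], height=1
  node 24: h_left=-1, h_right=1, diff=2 [FAIL (|-1-1|=2 > 1)], height=2
  node 21: h_left=2, h_right=2, diff=0 [OK], height=3
Node 24 violates the condition: |-1 - 1| = 2 > 1.
Result: Not balanced


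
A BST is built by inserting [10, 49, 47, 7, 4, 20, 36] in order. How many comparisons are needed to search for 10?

Search path for 10: 10
Found: True
Comparisons: 1


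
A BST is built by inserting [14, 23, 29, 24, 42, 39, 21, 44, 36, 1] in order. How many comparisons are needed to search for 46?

Search path for 46: 14 -> 23 -> 29 -> 42 -> 44
Found: False
Comparisons: 5


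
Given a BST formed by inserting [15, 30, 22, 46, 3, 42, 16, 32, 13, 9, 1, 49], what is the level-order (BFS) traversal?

Tree insertion order: [15, 30, 22, 46, 3, 42, 16, 32, 13, 9, 1, 49]
Tree (level-order array): [15, 3, 30, 1, 13, 22, 46, None, None, 9, None, 16, None, 42, 49, None, None, None, None, 32]
BFS from the root, enqueuing left then right child of each popped node:
  queue [15] -> pop 15, enqueue [3, 30], visited so far: [15]
  queue [3, 30] -> pop 3, enqueue [1, 13], visited so far: [15, 3]
  queue [30, 1, 13] -> pop 30, enqueue [22, 46], visited so far: [15, 3, 30]
  queue [1, 13, 22, 46] -> pop 1, enqueue [none], visited so far: [15, 3, 30, 1]
  queue [13, 22, 46] -> pop 13, enqueue [9], visited so far: [15, 3, 30, 1, 13]
  queue [22, 46, 9] -> pop 22, enqueue [16], visited so far: [15, 3, 30, 1, 13, 22]
  queue [46, 9, 16] -> pop 46, enqueue [42, 49], visited so far: [15, 3, 30, 1, 13, 22, 46]
  queue [9, 16, 42, 49] -> pop 9, enqueue [none], visited so far: [15, 3, 30, 1, 13, 22, 46, 9]
  queue [16, 42, 49] -> pop 16, enqueue [none], visited so far: [15, 3, 30, 1, 13, 22, 46, 9, 16]
  queue [42, 49] -> pop 42, enqueue [32], visited so far: [15, 3, 30, 1, 13, 22, 46, 9, 16, 42]
  queue [49, 32] -> pop 49, enqueue [none], visited so far: [15, 3, 30, 1, 13, 22, 46, 9, 16, 42, 49]
  queue [32] -> pop 32, enqueue [none], visited so far: [15, 3, 30, 1, 13, 22, 46, 9, 16, 42, 49, 32]
Result: [15, 3, 30, 1, 13, 22, 46, 9, 16, 42, 49, 32]


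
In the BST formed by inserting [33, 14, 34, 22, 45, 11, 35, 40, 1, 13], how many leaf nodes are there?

Tree built from: [33, 14, 34, 22, 45, 11, 35, 40, 1, 13]
Tree (level-order array): [33, 14, 34, 11, 22, None, 45, 1, 13, None, None, 35, None, None, None, None, None, None, 40]
Rule: A leaf has 0 children.
Per-node child counts:
  node 33: 2 child(ren)
  node 14: 2 child(ren)
  node 11: 2 child(ren)
  node 1: 0 child(ren)
  node 13: 0 child(ren)
  node 22: 0 child(ren)
  node 34: 1 child(ren)
  node 45: 1 child(ren)
  node 35: 1 child(ren)
  node 40: 0 child(ren)
Matching nodes: [1, 13, 22, 40]
Count of leaf nodes: 4


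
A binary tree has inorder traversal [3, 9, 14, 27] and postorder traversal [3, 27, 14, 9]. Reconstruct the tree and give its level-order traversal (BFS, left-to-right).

Inorder:   [3, 9, 14, 27]
Postorder: [3, 27, 14, 9]
Algorithm: postorder visits root last, so walk postorder right-to-left;
each value is the root of the current inorder slice — split it at that
value, recurse on the right subtree first, then the left.
Recursive splits:
  root=9; inorder splits into left=[3], right=[14, 27]
  root=14; inorder splits into left=[], right=[27]
  root=27; inorder splits into left=[], right=[]
  root=3; inorder splits into left=[], right=[]
Reconstructed level-order: [9, 3, 14, 27]


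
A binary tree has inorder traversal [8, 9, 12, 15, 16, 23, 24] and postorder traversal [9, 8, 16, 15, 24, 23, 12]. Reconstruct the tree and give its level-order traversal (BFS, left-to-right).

Inorder:   [8, 9, 12, 15, 16, 23, 24]
Postorder: [9, 8, 16, 15, 24, 23, 12]
Algorithm: postorder visits root last, so walk postorder right-to-left;
each value is the root of the current inorder slice — split it at that
value, recurse on the right subtree first, then the left.
Recursive splits:
  root=12; inorder splits into left=[8, 9], right=[15, 16, 23, 24]
  root=23; inorder splits into left=[15, 16], right=[24]
  root=24; inorder splits into left=[], right=[]
  root=15; inorder splits into left=[], right=[16]
  root=16; inorder splits into left=[], right=[]
  root=8; inorder splits into left=[], right=[9]
  root=9; inorder splits into left=[], right=[]
Reconstructed level-order: [12, 8, 23, 9, 15, 24, 16]


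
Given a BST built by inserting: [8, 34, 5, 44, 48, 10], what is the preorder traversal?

Tree insertion order: [8, 34, 5, 44, 48, 10]
Tree (level-order array): [8, 5, 34, None, None, 10, 44, None, None, None, 48]
Preorder traversal: [8, 5, 34, 10, 44, 48]


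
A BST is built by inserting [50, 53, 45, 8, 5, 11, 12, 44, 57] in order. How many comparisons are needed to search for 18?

Search path for 18: 50 -> 45 -> 8 -> 11 -> 12 -> 44
Found: False
Comparisons: 6


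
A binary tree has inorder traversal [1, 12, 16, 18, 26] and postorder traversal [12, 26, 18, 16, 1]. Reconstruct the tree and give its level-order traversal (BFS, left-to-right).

Inorder:   [1, 12, 16, 18, 26]
Postorder: [12, 26, 18, 16, 1]
Algorithm: postorder visits root last, so walk postorder right-to-left;
each value is the root of the current inorder slice — split it at that
value, recurse on the right subtree first, then the left.
Recursive splits:
  root=1; inorder splits into left=[], right=[12, 16, 18, 26]
  root=16; inorder splits into left=[12], right=[18, 26]
  root=18; inorder splits into left=[], right=[26]
  root=26; inorder splits into left=[], right=[]
  root=12; inorder splits into left=[], right=[]
Reconstructed level-order: [1, 16, 12, 18, 26]


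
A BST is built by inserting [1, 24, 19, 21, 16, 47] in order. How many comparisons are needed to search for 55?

Search path for 55: 1 -> 24 -> 47
Found: False
Comparisons: 3


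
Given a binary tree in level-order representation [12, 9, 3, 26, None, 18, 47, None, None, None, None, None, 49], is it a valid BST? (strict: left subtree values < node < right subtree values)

Level-order array: [12, 9, 3, 26, None, 18, 47, None, None, None, None, None, 49]
Validate using subtree bounds (lo, hi): at each node, require lo < value < hi,
then recurse left with hi=value and right with lo=value.
Preorder trace (stopping at first violation):
  at node 12 with bounds (-inf, +inf): OK
  at node 9 with bounds (-inf, 12): OK
  at node 26 with bounds (-inf, 9): VIOLATION
Node 26 violates its bound: not (-inf < 26 < 9).
Result: Not a valid BST


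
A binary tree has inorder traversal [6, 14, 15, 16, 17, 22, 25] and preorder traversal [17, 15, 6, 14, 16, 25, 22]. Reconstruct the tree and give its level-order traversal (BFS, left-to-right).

Inorder:  [6, 14, 15, 16, 17, 22, 25]
Preorder: [17, 15, 6, 14, 16, 25, 22]
Algorithm: preorder visits root first, so consume preorder in order;
for each root, split the current inorder slice at that value into
left-subtree inorder and right-subtree inorder, then recurse.
Recursive splits:
  root=17; inorder splits into left=[6, 14, 15, 16], right=[22, 25]
  root=15; inorder splits into left=[6, 14], right=[16]
  root=6; inorder splits into left=[], right=[14]
  root=14; inorder splits into left=[], right=[]
  root=16; inorder splits into left=[], right=[]
  root=25; inorder splits into left=[22], right=[]
  root=22; inorder splits into left=[], right=[]
Reconstructed level-order: [17, 15, 25, 6, 16, 22, 14]


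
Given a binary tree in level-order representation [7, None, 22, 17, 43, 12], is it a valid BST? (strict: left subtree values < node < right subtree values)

Level-order array: [7, None, 22, 17, 43, 12]
Validate using subtree bounds (lo, hi): at each node, require lo < value < hi,
then recurse left with hi=value and right with lo=value.
Preorder trace (stopping at first violation):
  at node 7 with bounds (-inf, +inf): OK
  at node 22 with bounds (7, +inf): OK
  at node 17 with bounds (7, 22): OK
  at node 12 with bounds (7, 17): OK
  at node 43 with bounds (22, +inf): OK
No violation found at any node.
Result: Valid BST


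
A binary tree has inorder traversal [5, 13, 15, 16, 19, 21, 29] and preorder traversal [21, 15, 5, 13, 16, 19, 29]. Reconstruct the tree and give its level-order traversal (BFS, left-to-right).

Inorder:  [5, 13, 15, 16, 19, 21, 29]
Preorder: [21, 15, 5, 13, 16, 19, 29]
Algorithm: preorder visits root first, so consume preorder in order;
for each root, split the current inorder slice at that value into
left-subtree inorder and right-subtree inorder, then recurse.
Recursive splits:
  root=21; inorder splits into left=[5, 13, 15, 16, 19], right=[29]
  root=15; inorder splits into left=[5, 13], right=[16, 19]
  root=5; inorder splits into left=[], right=[13]
  root=13; inorder splits into left=[], right=[]
  root=16; inorder splits into left=[], right=[19]
  root=19; inorder splits into left=[], right=[]
  root=29; inorder splits into left=[], right=[]
Reconstructed level-order: [21, 15, 29, 5, 16, 13, 19]


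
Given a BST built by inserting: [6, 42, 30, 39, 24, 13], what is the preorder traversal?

Tree insertion order: [6, 42, 30, 39, 24, 13]
Tree (level-order array): [6, None, 42, 30, None, 24, 39, 13]
Preorder traversal: [6, 42, 30, 24, 13, 39]


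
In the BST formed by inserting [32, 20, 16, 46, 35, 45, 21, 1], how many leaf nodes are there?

Tree built from: [32, 20, 16, 46, 35, 45, 21, 1]
Tree (level-order array): [32, 20, 46, 16, 21, 35, None, 1, None, None, None, None, 45]
Rule: A leaf has 0 children.
Per-node child counts:
  node 32: 2 child(ren)
  node 20: 2 child(ren)
  node 16: 1 child(ren)
  node 1: 0 child(ren)
  node 21: 0 child(ren)
  node 46: 1 child(ren)
  node 35: 1 child(ren)
  node 45: 0 child(ren)
Matching nodes: [1, 21, 45]
Count of leaf nodes: 3


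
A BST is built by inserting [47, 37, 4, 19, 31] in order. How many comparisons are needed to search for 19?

Search path for 19: 47 -> 37 -> 4 -> 19
Found: True
Comparisons: 4


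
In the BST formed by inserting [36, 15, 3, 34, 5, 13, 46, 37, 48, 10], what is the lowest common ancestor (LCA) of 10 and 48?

Tree insertion order: [36, 15, 3, 34, 5, 13, 46, 37, 48, 10]
Tree (level-order array): [36, 15, 46, 3, 34, 37, 48, None, 5, None, None, None, None, None, None, None, 13, 10]
In a BST, the LCA of p=10, q=48 is the first node v on the
root-to-leaf path with p <= v <= q (go left if both < v, right if both > v).
Walk from root:
  at 36: 10 <= 36 <= 48, this is the LCA
LCA = 36


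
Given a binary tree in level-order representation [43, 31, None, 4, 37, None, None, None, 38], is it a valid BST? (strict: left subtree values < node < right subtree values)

Level-order array: [43, 31, None, 4, 37, None, None, None, 38]
Validate using subtree bounds (lo, hi): at each node, require lo < value < hi,
then recurse left with hi=value and right with lo=value.
Preorder trace (stopping at first violation):
  at node 43 with bounds (-inf, +inf): OK
  at node 31 with bounds (-inf, 43): OK
  at node 4 with bounds (-inf, 31): OK
  at node 37 with bounds (31, 43): OK
  at node 38 with bounds (37, 43): OK
No violation found at any node.
Result: Valid BST


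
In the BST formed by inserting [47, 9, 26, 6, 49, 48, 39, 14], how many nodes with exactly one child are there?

Tree built from: [47, 9, 26, 6, 49, 48, 39, 14]
Tree (level-order array): [47, 9, 49, 6, 26, 48, None, None, None, 14, 39]
Rule: These are nodes with exactly 1 non-null child.
Per-node child counts:
  node 47: 2 child(ren)
  node 9: 2 child(ren)
  node 6: 0 child(ren)
  node 26: 2 child(ren)
  node 14: 0 child(ren)
  node 39: 0 child(ren)
  node 49: 1 child(ren)
  node 48: 0 child(ren)
Matching nodes: [49]
Count of nodes with exactly one child: 1


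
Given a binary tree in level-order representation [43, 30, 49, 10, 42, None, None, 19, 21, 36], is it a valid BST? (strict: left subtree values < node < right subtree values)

Level-order array: [43, 30, 49, 10, 42, None, None, 19, 21, 36]
Validate using subtree bounds (lo, hi): at each node, require lo < value < hi,
then recurse left with hi=value and right with lo=value.
Preorder trace (stopping at first violation):
  at node 43 with bounds (-inf, +inf): OK
  at node 30 with bounds (-inf, 43): OK
  at node 10 with bounds (-inf, 30): OK
  at node 19 with bounds (-inf, 10): VIOLATION
Node 19 violates its bound: not (-inf < 19 < 10).
Result: Not a valid BST


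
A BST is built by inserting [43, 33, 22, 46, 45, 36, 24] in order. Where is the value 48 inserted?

Starting tree (level order): [43, 33, 46, 22, 36, 45, None, None, 24]
Insertion path: 43 -> 46
Result: insert 48 as right child of 46
Final tree (level order): [43, 33, 46, 22, 36, 45, 48, None, 24]


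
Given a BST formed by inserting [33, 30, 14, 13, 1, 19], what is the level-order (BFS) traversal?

Tree insertion order: [33, 30, 14, 13, 1, 19]
Tree (level-order array): [33, 30, None, 14, None, 13, 19, 1]
BFS from the root, enqueuing left then right child of each popped node:
  queue [33] -> pop 33, enqueue [30], visited so far: [33]
  queue [30] -> pop 30, enqueue [14], visited so far: [33, 30]
  queue [14] -> pop 14, enqueue [13, 19], visited so far: [33, 30, 14]
  queue [13, 19] -> pop 13, enqueue [1], visited so far: [33, 30, 14, 13]
  queue [19, 1] -> pop 19, enqueue [none], visited so far: [33, 30, 14, 13, 19]
  queue [1] -> pop 1, enqueue [none], visited so far: [33, 30, 14, 13, 19, 1]
Result: [33, 30, 14, 13, 19, 1]


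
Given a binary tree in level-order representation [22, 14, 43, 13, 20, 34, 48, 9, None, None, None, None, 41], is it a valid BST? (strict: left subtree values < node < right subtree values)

Level-order array: [22, 14, 43, 13, 20, 34, 48, 9, None, None, None, None, 41]
Validate using subtree bounds (lo, hi): at each node, require lo < value < hi,
then recurse left with hi=value and right with lo=value.
Preorder trace (stopping at first violation):
  at node 22 with bounds (-inf, +inf): OK
  at node 14 with bounds (-inf, 22): OK
  at node 13 with bounds (-inf, 14): OK
  at node 9 with bounds (-inf, 13): OK
  at node 20 with bounds (14, 22): OK
  at node 43 with bounds (22, +inf): OK
  at node 34 with bounds (22, 43): OK
  at node 41 with bounds (34, 43): OK
  at node 48 with bounds (43, +inf): OK
No violation found at any node.
Result: Valid BST


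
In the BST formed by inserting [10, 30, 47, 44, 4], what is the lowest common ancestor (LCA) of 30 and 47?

Tree insertion order: [10, 30, 47, 44, 4]
Tree (level-order array): [10, 4, 30, None, None, None, 47, 44]
In a BST, the LCA of p=30, q=47 is the first node v on the
root-to-leaf path with p <= v <= q (go left if both < v, right if both > v).
Walk from root:
  at 10: both 30 and 47 > 10, go right
  at 30: 30 <= 30 <= 47, this is the LCA
LCA = 30


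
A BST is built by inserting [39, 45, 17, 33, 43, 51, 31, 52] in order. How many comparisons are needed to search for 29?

Search path for 29: 39 -> 17 -> 33 -> 31
Found: False
Comparisons: 4


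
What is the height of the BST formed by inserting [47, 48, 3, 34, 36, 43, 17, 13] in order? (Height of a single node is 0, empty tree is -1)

Insertion order: [47, 48, 3, 34, 36, 43, 17, 13]
Tree (level-order array): [47, 3, 48, None, 34, None, None, 17, 36, 13, None, None, 43]
Compute height bottom-up (empty subtree = -1):
  height(13) = 1 + max(-1, -1) = 0
  height(17) = 1 + max(0, -1) = 1
  height(43) = 1 + max(-1, -1) = 0
  height(36) = 1 + max(-1, 0) = 1
  height(34) = 1 + max(1, 1) = 2
  height(3) = 1 + max(-1, 2) = 3
  height(48) = 1 + max(-1, -1) = 0
  height(47) = 1 + max(3, 0) = 4
Height = 4


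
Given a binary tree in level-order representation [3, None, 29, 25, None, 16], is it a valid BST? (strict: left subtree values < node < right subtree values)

Level-order array: [3, None, 29, 25, None, 16]
Validate using subtree bounds (lo, hi): at each node, require lo < value < hi,
then recurse left with hi=value and right with lo=value.
Preorder trace (stopping at first violation):
  at node 3 with bounds (-inf, +inf): OK
  at node 29 with bounds (3, +inf): OK
  at node 25 with bounds (3, 29): OK
  at node 16 with bounds (3, 25): OK
No violation found at any node.
Result: Valid BST


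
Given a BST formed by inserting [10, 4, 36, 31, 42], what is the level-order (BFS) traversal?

Tree insertion order: [10, 4, 36, 31, 42]
Tree (level-order array): [10, 4, 36, None, None, 31, 42]
BFS from the root, enqueuing left then right child of each popped node:
  queue [10] -> pop 10, enqueue [4, 36], visited so far: [10]
  queue [4, 36] -> pop 4, enqueue [none], visited so far: [10, 4]
  queue [36] -> pop 36, enqueue [31, 42], visited so far: [10, 4, 36]
  queue [31, 42] -> pop 31, enqueue [none], visited so far: [10, 4, 36, 31]
  queue [42] -> pop 42, enqueue [none], visited so far: [10, 4, 36, 31, 42]
Result: [10, 4, 36, 31, 42]
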